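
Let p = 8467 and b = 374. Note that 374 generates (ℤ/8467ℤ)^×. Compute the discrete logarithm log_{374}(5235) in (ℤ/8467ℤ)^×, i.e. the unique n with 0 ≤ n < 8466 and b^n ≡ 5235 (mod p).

Baby-step giant-step with m = ceil(sqrt(8466)) = 93.
Baby table (374^j mod 8467 for j=0..92):
  0:1  1:374  2:4404  3:4498  4:5786  5:4879  6:4341  7:6337
  8:7745  9:916  10:3904  11:3772  12:5206  13:8101  14:7055  15:5333
  16:4797  17:7541  18:823  19:2990  20:616  21:1775  22:3424  23:2059
  24:8036  25:8146  26:6951  27:305  28:3999  29:5434  30:236  31:3594
  32:6370  33:3153  34:2309  35:8399  36:8436  37:5340  38:7415  39:4501
  40:6908  41:1157  42:901  43:6761  44:5448  45:5472  46:5981  47:1606
  48:7954  49:2879  50:1437  51:4017  52:3699  53:3305  54:8355  55:447
  56:6305  57:4244  58:3927  59:3907  60:4894  61:1484  62:4661  63:7479
  64:3036  65:886  66:1151  67:7124  68:5738  69:3861  70:4624  71:2108
  72:961  73:3800  74:7211  75:4408  76:5994  77:6468  78:5937  79:2084
  80:452  81:8175  82:863  83:1016  84:7436  85:3888  86:6255  87:2478
  88:3869  89:7616  90:3472  91:3077  92:7753
Giant step factor: 374^(-93) ≡ 4240 (mod 8467).
Scan 5235·4240^i mod 8467 for i = 0, 1, …:
  i=0: 5235   i=1: 4393   i=2: 7387   i=3: 1447
  i=4: 5172   i=5: 8217   i=6: 6842   i=7: 2138
  i=8: 5430   i=9: 1427     …   i=89: 2412
  i=90: 7211
Match at i=90, j=74: n = 90·93 + 74 = 8444.

8444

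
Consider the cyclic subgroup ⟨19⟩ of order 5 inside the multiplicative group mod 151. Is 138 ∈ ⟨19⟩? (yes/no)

no

⟨19⟩ has order 5; its elements mod 151 are {1, 8, 19, 59, 64}.
138 is not in this set.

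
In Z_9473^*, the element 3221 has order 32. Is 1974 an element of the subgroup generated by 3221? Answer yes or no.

1974 ∈ ⟨3221⟩ iff 1974^32 ≡ 1 (mod 9473), since |⟨3221⟩| = 32.
1974^32 mod 9473 = 5759.
Since 5759 ≠ 1, 1974 does not lie in the subgroup.

no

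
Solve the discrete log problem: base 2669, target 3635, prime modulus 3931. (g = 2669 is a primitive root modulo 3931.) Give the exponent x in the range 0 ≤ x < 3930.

Baby-step giant-step with m = ceil(sqrt(3930)) = 63.
Baby table (2669^j mod 3931 for j=0..62):
  0:1  1:2669  2:589  3:3572  4:993  5:823  6:3089  7:1234
  8:3299  9:3522  10:1197  11:2821  12:1384  13:2687  14:1459  15:2381
  16:2393  17:2973  18:2179  19:1802  20:1925  21:8  22:1697  23:781
  24:1059  25:82  26:2653  27:1126  28:2010  29:2806  30:659  31:1714
  32:2913  33:3210  34:1841  35:3810  36:3324  37:3420  38:198  39:1708
  40:2623  41:3607  42:64  43:1783  44:2317  45:610  46:656  47:1569
  48:1146  49:356  50:2793  51:1341  52:1919  53:3649  54:2094  55:2935
  56:2963  57:3006  58:3774  59:1584  60:1871  61:1329  62:1339
Giant step factor: 2669^(-63) ≡ 2311 (mod 3931).
Scan 3635·2311^i mod 3931 for i = 0, 1, …:
  i=0: 3635   i=1: 3869   i=2: 2165   i=3: 3083
  i=4: 1841
Match at i=4, j=34: x = 4·63 + 34 = 286.

286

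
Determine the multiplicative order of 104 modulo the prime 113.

The order of 104 must divide p − 1 = 112 = 2^4 · 7.
Divisors: 1, 2, 4, 7, 8, 14, 16, 28, 56, 112.
Check each in increasing order: 104^1 ≡ 104;  104^2 ≡ 81;  104^4 ≡ 7;  104^7 ≡ 95;  104^8 ≡ 49;  104^14 ≡ 98;  104^16 ≡ 28;  104^28 ≡ 112;  104^56 ≡ 1.
Smallest exponent giving 1 is 56.

56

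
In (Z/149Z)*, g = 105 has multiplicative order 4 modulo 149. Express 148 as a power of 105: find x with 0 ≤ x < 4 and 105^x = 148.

2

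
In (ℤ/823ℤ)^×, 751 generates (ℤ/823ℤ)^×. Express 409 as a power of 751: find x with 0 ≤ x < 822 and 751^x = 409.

Baby-step giant-step with m = ceil(sqrt(822)) = 29.
Baby table (751^j mod 823 for j=0..28):
  0:1  1:751  2:246  3:394  4:437  5:633  6:512  7:171
  8:33  9:93  10:711  11:657  12:430  13:314  14:436  15:705
  16:266  17:600  18:419  19:283  20:199  21:486  22:397  23:221
  24:548  25:48  26:659  27:286  28:806
Giant step factor: 751^(-29) ≡ 431 (mod 823).
Scan 409·431^i mod 823 for i = 0, 1, …:
  i=0: 409   i=1: 157   i=2: 181   i=3: 649
  i=4: 722   i=5: 88   i=6: 70   i=7: 542
  i=8: 693   i=9: 757     …   i=25: 127
  i=26: 419
Match at i=26, j=18: x = 26·29 + 18 = 772.

772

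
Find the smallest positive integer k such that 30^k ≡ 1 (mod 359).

The order of 30 must divide p − 1 = 358 = 2 · 179.
Divisors: 1, 2, 179, 358.
Check each in increasing order: 30^1 ≡ 30;  30^2 ≡ 182;  30^179 ≡ 1.
Smallest exponent giving 1 is 179.

179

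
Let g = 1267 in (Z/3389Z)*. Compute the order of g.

The order of 1267 must divide p − 1 = 3388 = 2^2 · 7 · 11^2.
Divisors: 1, 2, 4, 7, 11, 14, 22, 28, 44, 77, 121, 154, 242, 308, 484, 847, 1694, 3388.
Check each in increasing order: 1267^1 ≡ 1267;  1267^2 ≡ 2292;  1267^4 ≡ 314;  1267^7 ≡ 356;  1267^11 ≡ 3336;  1267^14 ≡ 1343;  1267^22 ≡ 2809;  1267^28 ≡ 701;  1267^44 ≡ 889;  1267^77 ≡ 2353;  1267^121 ≡ 804;  1267^154 ≡ 2372;  1267^242 ≡ 2506;  1267^308 ≡ 644;  1267^484 ≡ 219;  1267^847 ≡ 2045;  1267^1694 ≡ 3388;  1267^3388 ≡ 1.
Smallest exponent giving 1 is 3388.

3388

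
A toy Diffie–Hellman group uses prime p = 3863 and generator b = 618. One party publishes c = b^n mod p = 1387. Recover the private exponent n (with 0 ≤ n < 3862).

2087

Baby-step giant-step with m = ceil(sqrt(3862)) = 63.
Baby table (618^j mod 3863 for j=0..62):
  0:1  1:618  2:3350  3:3595  4:485  5:2279  6:2290  7:1362
  8:3445  9:497  10:1969  11:3860  12:2009  13:1539  14:804  15:2408
  16:889  17:856  18:3640  19:1254  20:2372  21:1819  22:9  23:1699
  24:3109  25:1451  26:502  27:1196  28:1295  29:669  30:101  31:610
  32:2269  33:3836  34:2629  35:2262  36:3373  37:2357  38:275  39:3841
  40:1856  41:3560  42:2033  43:919  44:81  45:3702  46:940  47:1470
  48:655  49:3038  50:66  51:2158  52:909  53:1627  54:1106  55:3620
  56:483  57:1043  58:3316  59:1898  60:2475  61:3665  62:1252
Giant step factor: 618^(-63) ≡ 1282 (mod 3863).
Scan 1387·1282^i mod 3863 for i = 0, 1, …:
  i=0: 1387   i=1: 1154   i=2: 3762   i=3: 1860
  i=4: 1049   i=5: 494   i=6: 3639   i=7: 2557
  i=8: 2250   i=9: 2702     …   i=32: 301
  i=33: 3445
Match at i=33, j=8: n = 33·63 + 8 = 2087.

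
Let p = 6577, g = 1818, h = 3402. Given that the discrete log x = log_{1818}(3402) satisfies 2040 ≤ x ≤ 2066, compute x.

2046

Compute 1818^2040 mod 6577 = 1950, then multiply by 1818 repeatedly:
  1818^2040=1950  1818^2041=97  1818^2042=5344  1818^2043=1163  1818^2044=3117
  1818^2045=3909  1818^2046=3402
Found 3402 at exponent 2046.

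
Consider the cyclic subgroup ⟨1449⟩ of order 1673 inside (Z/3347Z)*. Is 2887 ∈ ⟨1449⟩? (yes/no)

2887 ∈ ⟨1449⟩ iff 2887^1673 ≡ 1 (mod 3347), since |⟨1449⟩| = 1673.
2887^1673 mod 3347 = 3346.
Since 3346 ≠ 1, 2887 does not lie in the subgroup.

no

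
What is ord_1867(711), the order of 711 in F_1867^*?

The order of 711 must divide p − 1 = 1866 = 2 · 3 · 311.
Divisors: 1, 2, 3, 6, 311, 622, 933, 1866.
Check each in increasing order: 711^1 ≡ 711;  711^2 ≡ 1431;  711^3 ≡ 1793;  711^6 ≡ 1742;  711^311 ≡ 1033;  711^622 ≡ 1032;  711^933 ≡ 1866;  711^1866 ≡ 1.
Smallest exponent giving 1 is 1866.

1866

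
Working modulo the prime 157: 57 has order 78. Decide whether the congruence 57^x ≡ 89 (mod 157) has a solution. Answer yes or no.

yes

89 ∈ ⟨57⟩ iff 89^78 ≡ 1 (mod 157), since |⟨57⟩| = 78.
89^78 mod 157 = 1.
Since 1 = 1, 89 lies in the subgroup.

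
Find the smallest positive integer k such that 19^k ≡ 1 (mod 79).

39

The order of 19 must divide p − 1 = 78 = 2 · 3 · 13.
Divisors: 1, 2, 3, 6, 13, 26, 39, 78.
Check each in increasing order: 19^1 ≡ 19;  19^2 ≡ 45;  19^3 ≡ 65;  19^6 ≡ 38;  19^13 ≡ 23;  19^26 ≡ 55;  19^39 ≡ 1.
Smallest exponent giving 1 is 39.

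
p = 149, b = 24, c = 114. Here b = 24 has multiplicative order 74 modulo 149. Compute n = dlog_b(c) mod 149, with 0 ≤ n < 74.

20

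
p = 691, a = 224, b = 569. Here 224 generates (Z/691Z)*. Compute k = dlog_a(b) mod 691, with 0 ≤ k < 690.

Baby-step giant-step with m = ceil(sqrt(690)) = 27.
Baby table (224^j mod 691 for j=0..26):
  0:1  1:224  2:424  3:309  4:116  5:417  6:123  7:603
  8:327  9:2  10:448  11:157  12:618  13:232  14:143  15:246
  16:515  17:654  18:4  19:205  20:314  21:545  22:464  23:286
  24:492  25:339  26:617
Giant step factor: 224^(-27) ≡ 432 (mod 691).
Scan 569·432^i mod 691 for i = 0, 1, …:
  i=0: 569   i=1: 503   i=2: 322   i=3: 213
  i=4: 113   i=5: 446   i=6: 574   i=7: 590
  i=8: 592   i=9: 74     …   i=21: 439
  i=22: 314
Match at i=22, j=20: k = 22·27 + 20 = 614.

614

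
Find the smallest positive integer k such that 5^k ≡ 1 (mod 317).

316

The order of 5 must divide p − 1 = 316 = 2^2 · 79.
Divisors: 1, 2, 4, 79, 158, 316.
Check each in increasing order: 5^1 ≡ 5;  5^2 ≡ 25;  5^4 ≡ 308;  5^79 ≡ 114;  5^158 ≡ 316;  5^316 ≡ 1.
Smallest exponent giving 1 is 316.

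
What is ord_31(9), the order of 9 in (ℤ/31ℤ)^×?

The order of 9 must divide p − 1 = 30 = 2 · 3 · 5.
Divisors: 1, 2, 3, 5, 6, 10, 15, 30.
Check each in increasing order: 9^1 ≡ 9;  9^2 ≡ 19;  9^3 ≡ 16;  9^5 ≡ 25;  9^6 ≡ 8;  9^10 ≡ 5;  9^15 ≡ 1.
Smallest exponent giving 1 is 15.

15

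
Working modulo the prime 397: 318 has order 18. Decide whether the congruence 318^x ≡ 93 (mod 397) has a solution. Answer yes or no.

yes

⟨318⟩ has order 18; its elements mod 397 are {1, 14, 34, 35, 79, 85, 93, 111, 196, 201, 286, 304, 312, 318, 362, 363, 383, 396}.
93 is in this set.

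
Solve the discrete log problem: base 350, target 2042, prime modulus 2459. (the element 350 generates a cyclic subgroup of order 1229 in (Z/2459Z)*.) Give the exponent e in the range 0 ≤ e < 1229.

Baby-step giant-step with m = ceil(sqrt(1229)) = 36.
Baby table (350^j mod 2459 for j=0..35):
  0:1  1:350  2:2009  3:2335  4:862  5:1702  6:622  7:1308
  8:426  9:1560  10:102  11:1274  12:821  13:2106  14:1859  15:1474
  16:1969  17:630  18:1649  19:1744  20:568  21:2080  22:136  23:879
  24:275  25:349  26:1659  27:326  28:986  29:840  30:1379  31:686
  32:1577  33:1134  34:1001  35:1172
Giant step factor: 350^(-36) ≡ 2421 (mod 2459).
Scan 2042·2421^i mod 2459 for i = 0, 1, …:
  i=0: 2042   i=1: 1092   i=2: 307   i=3: 629
  i=4: 688   i=5: 905   i=6: 36   i=7: 1091
  i=8: 345   i=9: 1644   i=10: 1462   i=11: 1001
Match at i=11, j=34: e = 11·36 + 34 = 430.

430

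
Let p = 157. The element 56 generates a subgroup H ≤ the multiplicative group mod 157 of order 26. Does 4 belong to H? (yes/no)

4 ∈ ⟨56⟩ iff 4^26 ≡ 1 (mod 157), since |⟨56⟩| = 26.
4^26 mod 157 = 1.
Since 1 = 1, 4 lies in the subgroup.

yes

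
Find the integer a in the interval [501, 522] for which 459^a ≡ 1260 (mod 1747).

510

Compute 459^501 mod 1747 = 1449, then multiply by 459 repeatedly:
  459^501=1449  459^502=1231  459^503=748  459^504=920  459^505=1253
  459^506=364  459^507=1111  459^508=1572  459^509=37  459^510=1260
Found 1260 at exponent 510.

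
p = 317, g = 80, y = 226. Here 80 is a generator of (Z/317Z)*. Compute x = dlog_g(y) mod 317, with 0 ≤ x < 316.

Baby-step giant-step with m = ceil(sqrt(316)) = 18.
Baby table (80^j mod 317 for j=0..17):
  0:1  1:80  2:60  3:45  4:113  5:164  6:123  7:13
  8:89  9:146  10:268  11:201  12:230  13:14  14:169  15:206
  16:313  17:314
Giant step factor: 80^(-18) ≡ 70 (mod 317).
Scan 226·70^i mod 317 for i = 0, 1, …:
  i=0: 226   i=1: 287   i=2: 119   i=3: 88
  i=4: 137   i=5: 80
Match at i=5, j=1: x = 5·18 + 1 = 91.

91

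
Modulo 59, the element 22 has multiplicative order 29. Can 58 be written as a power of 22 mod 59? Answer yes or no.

no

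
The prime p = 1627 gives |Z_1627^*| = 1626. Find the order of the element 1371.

542

The order of 1371 must divide p − 1 = 1626 = 2 · 3 · 271.
Divisors: 1, 2, 3, 6, 271, 542, 813, 1626.
Check each in increasing order: 1371^1 ≡ 1371;  1371^2 ≡ 456;  1371^3 ≡ 408;  1371^6 ≡ 510;  1371^271 ≡ 1626;  1371^542 ≡ 1.
Smallest exponent giving 1 is 542.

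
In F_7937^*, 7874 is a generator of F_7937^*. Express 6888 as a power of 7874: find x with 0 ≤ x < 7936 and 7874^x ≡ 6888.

7203

Baby-step giant-step with m = ceil(sqrt(7936)) = 90.
Baby table (7874^j mod 7937 for j=0..89):
  0:1  1:7874  2:3969  3:3937  4:5953  5:5937  6:6945  7:6937
  8:7441  9:7437  10:7689  11:7687  12:7813  13:7812  14:7875  15:3906
  16:7906  17:1953  18:3953  19:4945  20:5945  21:6441  22:6941  23:7189
  24:7439  25:7563  26:7688  27:7750  28:3844  29:3875  30:1922  31:5906
  32:961  33:2953  34:4449  35:5445  36:6193  37:6691  38:7065  39:7314
  40:7501  41:3657  42:7719  43:5797  44:7828  45:6867  46:3914  47:7402
  48:1957  49:3701  50:4947  51:5819  52:6442  53:6878  54:3221  55:3439
  56:5579  57:5688  58:6758  59:2844  60:3379  61:1422  62:5658  63:711
  64:2829  65:4324  66:5383  67:2162  68:6660  69:1081  70:3330  71:4509
  72:1665  73:6223  74:4801  75:7080  76:6369  77:3540  78:7153  79:1770
  80:7545  81:885  82:7741  83:4411  84:7839  85:6174  86:7888  87:3087
  88:3944  89:5512
Giant step factor: 7874^(-90) ≡ 7289 (mod 7937).
Scan 6888·7289^i mod 7937 for i = 0, 1, …:
  i=0: 6888   i=1: 5107   i=2: 393   i=3: 7257
  i=4: 4105   i=5: 6792   i=6: 3819   i=7: 1632
  i=8: 6022   i=9: 2748     …   i=79: 1378
  i=80: 3937
Match at i=80, j=3: x = 80·90 + 3 = 7203.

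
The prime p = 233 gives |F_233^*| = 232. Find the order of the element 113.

The order of 113 must divide p − 1 = 232 = 2^3 · 29.
Divisors: 1, 2, 4, 8, 29, 58, 116, 232.
Check each in increasing order: 113^1 ≡ 113;  113^2 ≡ 187;  113^4 ≡ 19;  113^8 ≡ 128;  113^29 ≡ 144;  113^58 ≡ 232;  113^116 ≡ 1.
Smallest exponent giving 1 is 116.

116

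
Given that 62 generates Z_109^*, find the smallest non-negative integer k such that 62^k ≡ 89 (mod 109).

8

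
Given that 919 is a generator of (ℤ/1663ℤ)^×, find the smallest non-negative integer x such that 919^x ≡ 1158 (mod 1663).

1526

Baby-step giant-step with m = ceil(sqrt(1662)) = 41.
Baby table (919^j mod 1663 for j=0..40):
  0:1  1:919  2:1420  3:1188  4:844  5:678  6:1120  7:1546
  8:572  9:160  10:696  11:1032  12:498  13:337  14:385  15:1259
  16:1236  17:55  18:655  19:1602  20:483  21:1519  22:704  23:69
  24:217  25:1526  26:485  27:31  28:218  29:782  30:242  31:1219
  32:1062  33:1460  34:1362  35:1102  36:1634  37:1620  38:395  39:471
  40:469
Giant step factor: 919^(-41) ≡ 741 (mod 1663).
Scan 1158·741^i mod 1663 for i = 0, 1, …:
  i=0: 1158   i=1: 1633   i=2: 1052   i=3: 1248
  i=4: 140   i=5: 634   i=6: 828   i=7: 1564
  i=8: 1476   i=9: 1125     …   i=36: 476
  i=37: 160
Match at i=37, j=9: x = 37·41 + 9 = 1526.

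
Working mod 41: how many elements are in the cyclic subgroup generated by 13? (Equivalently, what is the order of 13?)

40

The order of 13 must divide p − 1 = 40 = 2^3 · 5.
Divisors: 1, 2, 4, 5, 8, 10, 20, 40.
Check each in increasing order: 13^1 ≡ 13;  13^2 ≡ 5;  13^4 ≡ 25;  13^5 ≡ 38;  13^8 ≡ 10;  13^10 ≡ 9;  13^20 ≡ 40;  13^40 ≡ 1.
Smallest exponent giving 1 is 40.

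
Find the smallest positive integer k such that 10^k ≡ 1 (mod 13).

The order of 10 must divide p − 1 = 12 = 2^2 · 3.
Divisors: 1, 2, 3, 4, 6, 12.
Check each in increasing order: 10^1 ≡ 10;  10^2 ≡ 9;  10^3 ≡ 12;  10^4 ≡ 3;  10^6 ≡ 1.
Smallest exponent giving 1 is 6.

6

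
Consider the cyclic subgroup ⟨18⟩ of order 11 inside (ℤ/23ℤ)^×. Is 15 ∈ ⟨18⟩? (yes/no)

no

15 ∈ ⟨18⟩ iff 15^11 ≡ 1 (mod 23), since |⟨18⟩| = 11.
15^11 mod 23 = 22.
Since 22 ≠ 1, 15 does not lie in the subgroup.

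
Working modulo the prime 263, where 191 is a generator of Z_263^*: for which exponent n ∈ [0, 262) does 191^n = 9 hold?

Baby-step giant-step with m = ceil(sqrt(262)) = 17.
Baby table (191^j mod 263 for j=0..16):
  0:1  1:191  2:187  3:212  4:253  5:194  6:234  7:247
  8:100  9:164  10:27  11:160  12:52  13:201  14:256  15:241
  16:6
Giant step factor: 191^(-17) ≡ 14 (mod 263).
Scan 9·14^i mod 263 for i = 0, 1, …:
  i=0: 9   i=1: 126   i=2: 186   i=3: 237
  i=4: 162   i=5: 164
Match at i=5, j=9: n = 5·17 + 9 = 94.

94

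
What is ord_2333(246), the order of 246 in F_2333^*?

1166

The order of 246 must divide p − 1 = 2332 = 2^2 · 11 · 53.
Divisors: 1, 2, 4, 11, 22, 44, 53, 106, 212, 583, 1166, 2332.
Check each in increasing order: 246^1 ≡ 246;  246^2 ≡ 2191;  246^4 ≡ 1500;  246^11 ≡ 1586;  246^22 ≡ 422;  246^44 ≡ 776;  246^53 ≡ 862;  246^106 ≡ 1150;  246^212 ≡ 2022;  246^583 ≡ 2332;  246^1166 ≡ 1.
Smallest exponent giving 1 is 1166.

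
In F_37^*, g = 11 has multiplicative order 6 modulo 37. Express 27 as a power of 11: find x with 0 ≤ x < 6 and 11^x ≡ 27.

Successive powers of 11 modulo 37:
  11^0=1  11^1=11  11^2=10  11^3=36  11^4=26  11^5=27
So 11^5 ≡ 27 (mod 37), giving x = 5.

5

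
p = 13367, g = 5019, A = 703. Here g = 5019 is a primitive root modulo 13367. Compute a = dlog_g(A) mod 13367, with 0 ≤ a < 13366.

Baby-step giant-step with m = ceil(sqrt(13366)) = 116.
Baby table (5019^j mod 13367 for j=0..115):
  0:1  1:5019  2:6933  3:2426  4:12124  5:3772  6:3996  7:5424
  8:7844  9:3221  10:5496  11:8303  12:7818  13:6397  14:12376  15:12062
  16:35  17:1894  18:2049  19:4708  20:9963  21:11717  22:6190  23:2702
  24:7200  25:5799  26:5222  27:9898  28:6290  29:10023  30:5416  31:7793
  32:1225  33:12822  34:4880  35:4376  36:1163  37:9085  38:2778  39:1001
  40:11394  41:2460  42:8999  43:12255  44:6278  45:3263  46:2422  47:5415
  48:2774  49:7659  50:10396  51:6123  52:604  53:10534  54:3661  55:8301
  56:11147  57:5898  58:7524  59:1181  60:5858  61:7269  62:4568  63:2387
  64:3521  65:725  66:2951  67:433  68:7773  69:7781  70:7832  71:9828
  72:2502  73:5925  74:9367  75:1234  76:4525  77:442  78:12843  79:3343
  80:2932  81:12008  82:9716  83:1788  84:4715  85:4995  86:6780  87:9805
  88:7368  89:6870  90:7037  91:3089  92:11338  93:2103  94:8394  95:10069
  96:9051  97:5903  98:5885  99:9112  100:4621  101:1054  102:10061  103:9000
  104:3907  105:13211  106:5689  107:1179  108:9187  109:6770  110:13083  111:4873
  112:9344  113:6100  114:5470  115:11479
Giant step factor: 5019^(-116) ≡ 4690 (mod 13367).
Scan 703·4690^i mod 13367 for i = 0, 1, …:
  i=0: 703   i=1: 8788   i=2: 5259   i=3: 2595
  i=4: 6580   i=5: 9164   i=6: 4255   i=7: 12386
  i=8: 10725   i=9: 229     …   i=63: 7203
  i=64: 3661
Match at i=64, j=54: a = 64·116 + 54 = 7478.

7478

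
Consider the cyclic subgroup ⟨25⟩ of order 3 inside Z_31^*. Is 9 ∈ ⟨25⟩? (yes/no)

no

9 ∈ ⟨25⟩ iff 9^3 ≡ 1 (mod 31), since |⟨25⟩| = 3.
9^3 mod 31 = 16.
Since 16 ≠ 1, 9 does not lie in the subgroup.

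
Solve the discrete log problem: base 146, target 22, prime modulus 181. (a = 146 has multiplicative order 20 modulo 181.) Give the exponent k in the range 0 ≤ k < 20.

Successive powers of 146 modulo 181:
  146^0=1  146^1=146  146^2=139  146^3=22
So 146^3 ≡ 22 (mod 181), giving k = 3.

3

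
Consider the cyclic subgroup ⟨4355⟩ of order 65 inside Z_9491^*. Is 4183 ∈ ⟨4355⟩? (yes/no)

4183 ∈ ⟨4355⟩ iff 4183^65 ≡ 1 (mod 9491), since |⟨4355⟩| = 65.
4183^65 mod 9491 = 1.
Since 1 = 1, 4183 lies in the subgroup.

yes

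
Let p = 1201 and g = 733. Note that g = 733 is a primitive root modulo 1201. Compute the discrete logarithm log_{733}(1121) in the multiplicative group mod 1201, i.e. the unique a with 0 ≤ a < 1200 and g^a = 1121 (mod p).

330

Baby-step giant-step with m = ceil(sqrt(1200)) = 35.
Baby table (733^j mod 1201 for j=0..34):
  0:1  1:733  2:442  3:917  4:802  5:577  6:189  7:422
  8:669  9:369  10:252  11:963  12:892  13:492  14:336  15:83
  16:789  17:656  18:448  19:511  20:1052  21:74  22:197  23:281
  24:602  25:499  26:663  27:775  28:2  29:265  30:884  31:633
  32:403  33:1154  34:378
Giant step factor: 733^(-35) ≡ 619 (mod 1201).
Scan 1121·619^i mod 1201 for i = 0, 1, …:
  i=0: 1121   i=1: 922   i=2: 243   i=3: 292
  i=4: 598   i=5: 254   i=6: 1096   i=7: 1060
  i=8: 394   i=9: 83
Match at i=9, j=15: a = 9·35 + 15 = 330.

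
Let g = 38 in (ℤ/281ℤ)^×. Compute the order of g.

The order of 38 must divide p − 1 = 280 = 2^3 · 5 · 7.
Divisors: 1, 2, 4, 5, 7, 8, 10, 14, 20, 28, 35, 40, 56, 70, 140, 280.
Check each in increasing order: 38^1 ≡ 38;  38^2 ≡ 39;  38^4 ≡ 116;  38^5 ≡ 193;  38^7 ≡ 221;  38^8 ≡ 249;  38^10 ≡ 157;  38^14 ≡ 228;  38^20 ≡ 202;  38^28 ≡ 280;  38^35 ≡ 60;  38^40 ≡ 59;  38^56 ≡ 1.
Smallest exponent giving 1 is 56.

56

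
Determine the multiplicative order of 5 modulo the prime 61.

The order of 5 must divide p − 1 = 60 = 2^2 · 3 · 5.
Divisors: 1, 2, 3, 4, 5, 6, 10, 12, 15, 20, 30, 60.
Check each in increasing order: 5^1 ≡ 5;  5^2 ≡ 25;  5^3 ≡ 3;  5^4 ≡ 15;  5^5 ≡ 14;  5^6 ≡ 9;  5^10 ≡ 13;  5^12 ≡ 20;  5^15 ≡ 60;  5^20 ≡ 47;  5^30 ≡ 1.
Smallest exponent giving 1 is 30.

30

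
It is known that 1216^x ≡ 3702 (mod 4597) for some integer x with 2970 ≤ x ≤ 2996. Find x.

Compute 1216^2970 mod 4597 = 765, then multiply by 1216 repeatedly:
  1216^2970=765  1216^2971=1646  1216^2972=1841  1216^2973=4514  1216^2974=206
  1216^2975=2258  1216^2976=1319  1216^2977=4148  1216^2978=1059  1216^2979=584
  1216^2980=2206  1216^2981=2445  1216^2982=3458  1216^2983=3270  1216^2984=4512
  1216^2985=2371  1216^2986=817  1216^2987=520  1216^2988=2531  1216^2989=2303
  1216^2990=875  1216^2991=2093  1216^2992=2947  1216^2993=2489  1216^2994=1798
  1216^2995=2793  1216^2996=3702
Found 3702 at exponent 2996.

2996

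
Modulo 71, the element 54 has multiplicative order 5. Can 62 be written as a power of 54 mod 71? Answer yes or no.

⟨54⟩ has order 5; its elements mod 71 are {1, 5, 25, 54, 57}.
62 is not in this set.

no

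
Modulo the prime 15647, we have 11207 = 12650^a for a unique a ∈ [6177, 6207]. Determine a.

6192

Compute 12650^6177 mod 15647 = 8481, then multiply by 12650 repeatedly:
  12650^6177=8481  12650^6178=8818  12650^6179=237  12650^6180=9473  12650^6181=8724
  12650^6182=309  12650^6183=12747  12650^6184=7215  12650^6185=799  12650^6186=15035
  12650^6187=3465  12650^6188=5003  12650^6189=11482  12650^6190=11846  12650^6191=581
  12650^6192=11207
Found 11207 at exponent 6192.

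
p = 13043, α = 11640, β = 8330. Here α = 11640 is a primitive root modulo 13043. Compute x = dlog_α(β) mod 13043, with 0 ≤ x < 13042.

3536

Baby-step giant-step with m = ceil(sqrt(13042)) = 115.
Baby table (11640^j mod 13043 for j=0..114):
  0:1  1:11640  2:11959  3:7864  4:1186  5:5546  6:5633  7:959
  8:10995  9:3884  10:2722  11:2633  12:10113  13:2245  14:6671  15:5461
  16:7501  17:1798  18:7748  19:7418  20:860  21:6419  22:6856  23:6766
  24:2606  25:8865  26:5427  27:3031  28:12568  29:1232  30:6223  31:7941
  32:10542  33:336  34:11183  35:980  36:7618  37:7206  38:11350  39:1453
  40:9192  41:3151  42:724  43:1582  44:10807  45:6788  46:10869  47:11103
  48:8876  49:3037  50:4150  51:7771  52:1235  53:2014  54:4689  55:8048
  56:3894  57:1735  58:4836  59:10495  60:1062  61:9959  62:9619  63:4048
  64:7404  65:7459  66:8552  67:1104  68:3205  69:3220  70:8261  71:5044
  72:5617  73:10364  74:2253  75:8490  76:9832  77:5198  78:11286  79:12987
  80:310  81:8532  82:3078  83:11842  84:2456  85:10627  86:11511  87:10344
  88:4227  89:4084  90:9068  91:7564  92:4710  93:4671  94:7216  95:10363
  96:3656  97:9574  98:1968  99:4012  100:5740  101:7354  102:12394  103:10580
  104:12237  105:9120  106:12866  107:514  108:9266  109:3673  110:11809  111:9626
  112:7270  113:12859  114:10335
Giant step factor: 11640^(-115) ≡ 12403 (mod 13043).
Scan 8330·12403^i mod 13043 for i = 0, 1, …:
  i=0: 8330   i=1: 3387   i=2: 10501   i=3: 9548
  i=4: 6447   i=5: 8551   i=6: 5420   i=7: 638
  i=8: 9056   i=9: 8295     …   i=29: 4812
  i=30: 11511
Match at i=30, j=86: x = 30·115 + 86 = 3536.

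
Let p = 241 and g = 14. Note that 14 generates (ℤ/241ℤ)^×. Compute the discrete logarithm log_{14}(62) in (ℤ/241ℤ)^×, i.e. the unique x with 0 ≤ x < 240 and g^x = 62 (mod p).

Baby-step giant-step with m = ceil(sqrt(240)) = 16.
Baby table (14^j mod 241 for j=0..15):
  0:1  1:14  2:196  3:93  4:97  5:153  6:214  7:104
  8:10  9:140  10:32  11:207  12:6  13:84  14:212  15:76
Giant step factor: 14^(-16) ≡ 94 (mod 241).
Scan 62·94^i mod 241 for i = 0, 1, …:
  i=0: 62   i=1: 44   i=2: 39   i=3: 51
  i=4: 215   i=5: 207
Match at i=5, j=11: x = 5·16 + 11 = 91.

91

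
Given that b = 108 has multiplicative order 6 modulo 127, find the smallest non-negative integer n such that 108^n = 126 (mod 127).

Successive powers of 108 modulo 127:
  108^0=1  108^1=108  108^2=107  108^3=126
So 108^3 ≡ 126 (mod 127), giving n = 3.

3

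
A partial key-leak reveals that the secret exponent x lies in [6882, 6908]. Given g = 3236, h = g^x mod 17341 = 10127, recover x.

6893

Compute 3236^6882 mod 17341 = 14111, then multiply by 3236 repeatedly:
  3236^6882=14111  3236^6883=4343  3236^6884=7738  3236^6885=17105  3236^6886=16649
  3236^6887=15018  3236^6888=8766  3236^6889=14241  3236^6890=8839  3236^6891=7695
  3236^6892=16685  3236^6893=10127
Found 10127 at exponent 6893.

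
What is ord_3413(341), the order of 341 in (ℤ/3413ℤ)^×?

3412

The order of 341 must divide p − 1 = 3412 = 2^2 · 853.
Divisors: 1, 2, 4, 853, 1706, 3412.
Check each in increasing order: 341^1 ≡ 341;  341^2 ≡ 239;  341^4 ≡ 2513;  341^853 ≡ 1471;  341^1706 ≡ 3412;  341^3412 ≡ 1.
Smallest exponent giving 1 is 3412.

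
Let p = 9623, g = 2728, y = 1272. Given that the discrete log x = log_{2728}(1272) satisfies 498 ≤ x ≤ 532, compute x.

Compute 2728^498 mod 9623 = 8663, then multiply by 2728 repeatedly:
  2728^498=8663  2728^499=8199  2728^500=3020  2728^501=1272
Found 1272 at exponent 501.

501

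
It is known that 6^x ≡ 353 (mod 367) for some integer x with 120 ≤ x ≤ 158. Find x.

121

Compute 6^120 mod 367 = 120, then multiply by 6 repeatedly:
  6^120=120  6^121=353
Found 353 at exponent 121.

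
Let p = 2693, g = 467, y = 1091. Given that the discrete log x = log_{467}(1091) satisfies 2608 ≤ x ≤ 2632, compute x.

2630

Compute 467^2608 mod 2693 = 315, then multiply by 467 repeatedly:
  467^2608=315  467^2609=1683  467^2610=2298  467^2611=1352  467^2612=1222
  467^2613=2451  467^2614=92  467^2615=2569  467^2616=1338  467^2617=70
  467^2618=374  467^2619=2306  467^2620=2395  467^2621=870  467^2622=2340
  467^2623=2115  467^2624=2067  467^2625=1195  467^2626=614  467^2627=1280
  467^2628=2607  467^2629=233  467^2630=1091
Found 1091 at exponent 2630.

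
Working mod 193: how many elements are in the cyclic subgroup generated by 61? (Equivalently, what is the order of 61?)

The order of 61 must divide p − 1 = 192 = 2^6 · 3.
Divisors: 1, 2, 3, 4, 6, 8, 12, 16, 24, 32, 48, 64, 96, 192.
Check each in increasing order: 61^1 ≡ 61;  61^2 ≡ 54;  61^3 ≡ 13;  61^4 ≡ 21;  61^6 ≡ 169;  61^8 ≡ 55;  61^12 ≡ 190;  61^16 ≡ 130;  61^24 ≡ 9;  61^32 ≡ 109;  61^48 ≡ 81;  61^64 ≡ 108;  61^96 ≡ 192;  61^192 ≡ 1.
Smallest exponent giving 1 is 192.

192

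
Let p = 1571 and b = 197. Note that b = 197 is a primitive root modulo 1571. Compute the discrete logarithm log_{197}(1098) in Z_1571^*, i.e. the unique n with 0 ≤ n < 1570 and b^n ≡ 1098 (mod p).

Baby-step giant-step with m = ceil(sqrt(1570)) = 40.
Baby table (197^j mod 1571 for j=0..39):
  0:1  1:197  2:1105  3:887  4:358  5:1402  6:1269  7:204
  8:913  9:767  10:283  11:766  12:86  13:1232  14:770  15:874
  16:939  17:1176  18:735  19:263  20:1539  21:1551  22:773  23:1465
  24:1112  25:695  26:238  27:1327  28:633  29:592  30:370  31:624
  32:390  33:1422  34:496  35:310  36:1372  37:72  38:45  39:1010
Giant step factor: 197^(-40) ≡ 965 (mod 1571).
Scan 1098·965^i mod 1571 for i = 0, 1, …:
  i=0: 1098   i=1: 716   i=2: 1271   i=3: 1135
  i=4: 288   i=5: 1424   i=6: 1106   i=7: 581
  i=8: 1389   i=9: 322     …   i=35: 1514
  i=36: 1551
Match at i=36, j=21: n = 36·40 + 21 = 1461.

1461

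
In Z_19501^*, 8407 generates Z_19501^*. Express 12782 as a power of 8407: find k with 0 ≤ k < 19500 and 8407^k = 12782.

Baby-step giant-step with m = ceil(sqrt(19500)) = 140.
Baby table (8407^j mod 19501 for j=0..139):
  0:1  1:8407  2:6025  3:8078  4:9264  5:14955  6:3738  7:9255
  8:17296  9:8016  10:14557  11:11924  12:9928  13:416  14:6633  15:10272
  16:6276  17:12127  18:461  19:14429  20:8383  21:18768  22:19486  23:10402
  24:7130  25:15337  26:17048  27:9687  28:2433  29:17183  30:13574  31:16267
  32:15657  33:16150  34:7088  35:13261  36:17511  37:1928  38:3365  39:13105
  40:12586  41:17577  42:10762  43:10995  44:225  45:19479  46:10056  47:3957
  48:17294  49:10703  50:2507  51:15269  52:10901  53:9508  54:18658  55:11263
  56:10686  57:15596  58:10349  59:10082  60:8028  61:17936  62:6220  63:9359
  64:14079  65:10584  66:16126  67:330  68:5168  69:18649  70:13604  71:14964
  72:1397  73:4977  74:11994  75:13388  76:12645  77:6564  78:15219  79:72
  80:773  81:4778  82:16087  83:3974  84:4205  85:15623  86:3326  87:16749
  88:11623  89:14551  90:484  91:12780  92:10451  93:9552  94:18047  95:3349
  96:15100  97:13691  98:5335  99:18546  100:5727  101:18421  102:7906  103:6334
  104:12208  105:18394  106:14929  107:19168  108:8613  109:2278  110:1164  111:15747
  112:12241  113:3310  114:18744  115:12728  116:2309  117:8268  118:7512  119:9146
  120:17480  121:14325  122:11600  123:16200  124:17917  125:2495  126:11890  127:16605
  128:10077  129:4995  130:7312  131:4832  132:2041  133:17308  134:11395  135:8853
  136:11355  137:4090  138:4367  139:12487
Giant step factor: 8407^(-140) ≡ 3728 (mod 19501).
Scan 12782·3728^i mod 19501 for i = 0, 1, …:
  i=0: 12782   i=1: 10353   i=2: 3505   i=3: 970
  i=4: 8475   i=5: 3180   i=6: 17933   i=7: 4796
  i=8: 16572   i=9: 1248     …   i=55: 2408
  i=56: 6564
Match at i=56, j=77: k = 56·140 + 77 = 7917.

7917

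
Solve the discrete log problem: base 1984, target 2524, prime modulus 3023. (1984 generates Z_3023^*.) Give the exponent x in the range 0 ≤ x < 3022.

130

Baby-step giant-step with m = ceil(sqrt(3022)) = 55.
Baby table (1984^j mod 3023 for j=0..54):
  0:1  1:1984  2:310  3:1371  4:2387  5:1790  6:2358  7:1691
  8:2437  9:1231  10:2743  11:712  12:867  13:41  14:2746  15:618
  16:1797  17:1131  18:838  19:2965  20:2825  21:158  22:2103  23:612
  24:1985  25:2294  26:1681  27:735  28:1154  29:1125  30:1026  31:1105
  32:645  33:951  34:432  35:1579  36:908  37:2787  38:341  39:2415
  40:2928  41:1969  42:780  43:2767  44:2983  45:2261  46:2715  47:2597
  48:1256  49:952  50:2416  51:1889  52:2279  53:2151  54:2131
Giant step factor: 1984^(-55) ≡ 2009 (mod 3023).
Scan 2524·2009^i mod 3023 for i = 0, 1, …:
  i=0: 2524   i=1: 1145   i=2: 2825
Match at i=2, j=20: x = 2·55 + 20 = 130.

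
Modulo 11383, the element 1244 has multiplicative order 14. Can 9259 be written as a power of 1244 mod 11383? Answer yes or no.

⟨1244⟩ has order 14; its elements mod 11383 are {1, 552, 1244, 1400, 2124, 2637, 3708, 7675, 8746, 9259, 9983, 10139, 10831, 11382}.
9259 is in this set.

yes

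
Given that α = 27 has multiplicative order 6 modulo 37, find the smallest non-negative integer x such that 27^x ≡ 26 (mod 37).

2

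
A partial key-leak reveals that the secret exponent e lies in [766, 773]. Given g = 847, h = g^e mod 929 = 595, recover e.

Compute 847^766 mod 929 = 595, then multiply by 847 repeatedly:
  847^766=595
Found 595 at exponent 766.

766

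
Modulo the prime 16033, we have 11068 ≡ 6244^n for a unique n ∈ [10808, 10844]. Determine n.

Compute 6244^10808 mod 16033 = 8814, then multiply by 6244 repeatedly:
  6244^10808=8814  6244^10809=9360  6244^10810=3555  6244^10811=7748  6244^10812=6951
  6244^10813=713  6244^10814=10831  6244^10815=1570  6244^10816=6917  6244^10817=12879
  6244^10818=10981  6244^10819=8256  6244^10820=4369  6244^10821=7903  6244^10822=12791
  6244^10823=6631  6244^10824=6758  6244^10825=14129  6244^10826=7910  6244^10827=8400
  6244^10828=5657  6244^10829=1609  6244^10830=9938  6244^10831=5162  6244^10832=5198
  6244^10833=5520  6244^10834=11963  6244^10835=15258  6244^10836=2866  6244^10837=2476
  6244^10838=4332  6244^10839=1337  6244^10840=11068
Found 11068 at exponent 10840.

10840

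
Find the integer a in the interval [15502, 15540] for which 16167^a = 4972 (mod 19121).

15507

Compute 16167^15502 mod 19121 = 12626, then multiply by 16167 repeatedly:
  16167^15502=12626  16167^15503=7867  16167^15504=12018  16167^15505=6525  16167^15506=18239
  16167^15507=4972
Found 4972 at exponent 15507.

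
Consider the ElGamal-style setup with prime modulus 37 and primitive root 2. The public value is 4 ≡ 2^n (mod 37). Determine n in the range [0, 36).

Successive powers of 2 modulo 37:
  2^0=1  2^1=2  2^2=4
So 2^2 ≡ 4 (mod 37), giving n = 2.

2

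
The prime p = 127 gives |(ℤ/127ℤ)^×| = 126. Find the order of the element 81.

63

The order of 81 must divide p − 1 = 126 = 2 · 3^2 · 7.
Divisors: 1, 2, 3, 6, 7, 9, 14, 18, 21, 42, 63, 126.
Check each in increasing order: 81^1 ≡ 81;  81^2 ≡ 84;  81^3 ≡ 73;  81^6 ≡ 122;  81^7 ≡ 103;  81^9 ≡ 16;  81^14 ≡ 68;  81^18 ≡ 2;  81^21 ≡ 19;  81^42 ≡ 107;  81^63 ≡ 1.
Smallest exponent giving 1 is 63.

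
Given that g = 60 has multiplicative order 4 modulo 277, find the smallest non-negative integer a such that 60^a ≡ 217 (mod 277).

3

Successive powers of 60 modulo 277:
  60^0=1  60^1=60  60^2=276  60^3=217
So 60^3 ≡ 217 (mod 277), giving a = 3.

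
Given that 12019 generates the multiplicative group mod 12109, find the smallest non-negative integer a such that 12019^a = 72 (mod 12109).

1837

Baby-step giant-step with m = ceil(sqrt(12108)) = 111.
Baby table (12019^j mod 12109 for j=0..110):
  0:1  1:12019  2:8100  3:9649  4:3438  5:5414  6:9209  7:6711
  8:1460  9:1799  10:7616  11:4773  12:6354  13:9372  14:4150  15:1879
  16:416  17:10996  18:3298  19:5905  20:1346  21:12059  22:4500  23:6706
  24:1910  25:9735  26:7807  27:11801  28:3502  29:11763  30:6922  31:6688
  32:3530  33:9243  34:3651  35:10462  36:2922  37:3418  38:7214  39:4626
  40:7475  41:5354  42:2500  43:5071  44:3752  45:1372  46:9719  47:9247
  48:3291  49:6535  50:5191  51:5061  52:4652  53:5135  54:10101  55:11194
  56:9696  57:11317  58:10735  59:2570  60:10880  61:1629  62:10807  63:8199
  64:739  65:6144  66:4054  67:10519  68:9901  69:4976  70:193  71:6848
  72:1239  73:9580  74:9648  75:3528  76:9423  77:11669  78:3273  79:8155
  80:4699  81:905  82:3313  83:4555  84:1756  85:11486  86:7634  87:3153
  88:6846  89:1419  90:5489  91:2459  92:8761  93:10704  94:5360  95:1960
  96:5235  97:1101  98:9891  99:5876  100:3956  101:7230  102:3186  103:3876
  104:2321  105:9072  106:6932  107:5788  108:11876  109:8861  110:1704
Giant step factor: 12019^(-111) ≡ 7617 (mod 12109).
Scan 72·7617^i mod 12109 for i = 0, 1, …:
  i=0: 72   i=1: 3519   i=2: 7006   i=3: 339
  i=4: 2946   i=5: 1705   i=6: 6137   i=7: 4789
  i=8: 5505   i=9: 10227     …   i=15: 9448
  i=16: 1629
Match at i=16, j=61: a = 16·111 + 61 = 1837.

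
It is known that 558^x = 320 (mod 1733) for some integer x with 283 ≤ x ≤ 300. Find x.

297

Compute 558^283 mod 1733 = 295, then multiply by 558 repeatedly:
  558^283=295  558^284=1708  558^285=1647  558^286=536  558^287=1012
  558^288=1471  558^289=1109  558^290=141  558^291=693  558^292=235
  558^293=1155  558^294=1547  558^295=192  558^296=1423  558^297=320
Found 320 at exponent 297.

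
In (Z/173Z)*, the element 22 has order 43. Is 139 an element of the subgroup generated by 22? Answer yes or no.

yes

139 ∈ ⟨22⟩ iff 139^43 ≡ 1 (mod 173), since |⟨22⟩| = 43.
139^43 mod 173 = 1.
Since 1 = 1, 139 lies in the subgroup.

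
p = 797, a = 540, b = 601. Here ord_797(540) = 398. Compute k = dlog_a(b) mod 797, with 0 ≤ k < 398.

Baby-step giant-step with m = ceil(sqrt(398)) = 20.
Baby table (540^j mod 797 for j=0..19):
  0:1  1:540  2:695  3:710  4:43  5:107  6:396  7:244
  8:255  9:616  10:291  11:131  12:604  13:187  14:558  15:54
  16:468  17:71  18:84  19:728
Giant step factor: 540^(-20) ≡ 793 (mod 797).
Scan 601·793^i mod 797 for i = 0, 1, …:
  i=0: 601   i=1: 784   i=2: 52   i=3: 589
  i=4: 35   i=5: 657   i=6: 560   i=7: 151
  i=8: 193   i=9: 25     …   i=17: 565
  i=18: 131
Match at i=18, j=11: k = 18·20 + 11 = 371.

371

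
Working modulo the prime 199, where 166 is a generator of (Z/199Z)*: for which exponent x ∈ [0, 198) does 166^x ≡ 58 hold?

176

Baby-step giant-step with m = ceil(sqrt(198)) = 15.
Baby table (166^j mod 199 for j=0..14):
  0:1  1:166  2:94  3:82  4:80  5:146  6:157  7:192
  8:32  9:138  10:23  11:37  12:172  13:95  14:49
Giant step factor: 166^(-15) ≡ 191 (mod 199).
Scan 58·191^i mod 199 for i = 0, 1, …:
  i=0: 58   i=1: 133   i=2: 130   i=3: 154
  i=4: 161   i=5: 105   i=6: 155   i=7: 153
  i=8: 169   i=9: 41   i=10: 70   i=11: 37
Match at i=11, j=11: x = 11·15 + 11 = 176.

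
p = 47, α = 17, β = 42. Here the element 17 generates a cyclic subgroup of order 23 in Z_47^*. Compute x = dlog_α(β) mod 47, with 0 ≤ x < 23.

13

Successive powers of 17 modulo 47:
  17^0=1  17^1=17  17^2=7  17^3=25  17^4=2  17^5=34
  17^6=14  17^7=3  17^8=4  17^9=21  17^10=28  17^11=6
  17^12=8  17^13=42
So 17^13 ≡ 42 (mod 47), giving x = 13.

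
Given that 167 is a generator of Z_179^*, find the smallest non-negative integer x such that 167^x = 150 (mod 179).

Baby-step giant-step with m = ceil(sqrt(178)) = 14.
Baby table (167^j mod 179 for j=0..13):
  0:1  1:167  2:144  3:62  4:151  5:157  6:85  7:54
  8:68  9:79  10:126  11:99  12:65  13:115
Giant step factor: 167^(-14) ≡ 31 (mod 179).
Scan 150·31^i mod 179 for i = 0, 1, …:
  i=0: 150   i=1: 175   i=2: 55   i=3: 94
  i=4: 50   i=5: 118   i=6: 78   i=7: 91
  i=8: 136   i=9: 99
Match at i=9, j=11: x = 9·14 + 11 = 137.

137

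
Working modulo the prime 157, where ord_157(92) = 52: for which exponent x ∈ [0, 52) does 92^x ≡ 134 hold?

5

Baby-step giant-step with m = ceil(sqrt(52)) = 8.
Baby table (92^j mod 157 for j=0..7):
  0:1  1:92  2:143  3:125  4:39  5:134  6:82  7:8
Giant step factor: 92^(-8) ≡ 16 (mod 157).
Scan 134·16^i mod 157 for i = 0, 1, …:
  i=0: 134
Match at i=0, j=5: x = 0·8 + 5 = 5.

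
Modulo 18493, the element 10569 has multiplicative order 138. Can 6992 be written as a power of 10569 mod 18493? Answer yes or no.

6992 ∈ ⟨10569⟩ iff 6992^138 ≡ 1 (mod 18493), since |⟨10569⟩| = 138.
6992^138 mod 18493 = 1.
Since 1 = 1, 6992 lies in the subgroup.

yes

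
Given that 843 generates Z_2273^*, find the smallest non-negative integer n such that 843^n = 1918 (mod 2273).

1459

Baby-step giant-step with m = ceil(sqrt(2272)) = 48.
Baby table (843^j mod 2273 for j=0..47):
  0:1  1:843  2:1473  3:681  4:1287  5:720  6:69  7:1342
  8:1625  9:1529  10:156  11:1947  12:215  13:1678  14:748  15:943
  16:1672  17:236  18:1197  19:2132  20:1606  21:1423  22:1718  23:373
  24:765  25:1636  26:1710  27:448  28:346  29:734  30:506  31:1507
  32:2067  33:1363  34:1144  35:640  36:819  37:1698  38:1697  39:854
  40:1654  41:973  42:1959  43:1239  44:1170  45:2101  46:476  47:1220
Giant step factor: 843^(-48) ≡ 1160 (mod 2273).
Scan 1918·1160^i mod 2273 for i = 0, 1, …:
  i=0: 1918   i=1: 1886   i=2: 1134   i=3: 1646
  i=4: 40   i=5: 940   i=6: 1633   i=7: 871
  i=8: 1148   i=9: 1975     …   i=29: 2267
  i=30: 2132
Match at i=30, j=19: n = 30·48 + 19 = 1459.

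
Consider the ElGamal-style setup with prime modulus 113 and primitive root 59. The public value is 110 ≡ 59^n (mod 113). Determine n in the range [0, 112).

15

Baby-step giant-step with m = ceil(sqrt(112)) = 11.
Baby table (59^j mod 113 for j=0..10):
  0:1  1:59  2:91  3:58  4:32  5:80  6:87  7:48
  8:7  9:74  10:72
Giant step factor: 59^(-11) ≡ 27 (mod 113).
Scan 110·27^i mod 113 for i = 0, 1, …:
  i=0: 110   i=1: 32
Match at i=1, j=4: n = 1·11 + 4 = 15.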